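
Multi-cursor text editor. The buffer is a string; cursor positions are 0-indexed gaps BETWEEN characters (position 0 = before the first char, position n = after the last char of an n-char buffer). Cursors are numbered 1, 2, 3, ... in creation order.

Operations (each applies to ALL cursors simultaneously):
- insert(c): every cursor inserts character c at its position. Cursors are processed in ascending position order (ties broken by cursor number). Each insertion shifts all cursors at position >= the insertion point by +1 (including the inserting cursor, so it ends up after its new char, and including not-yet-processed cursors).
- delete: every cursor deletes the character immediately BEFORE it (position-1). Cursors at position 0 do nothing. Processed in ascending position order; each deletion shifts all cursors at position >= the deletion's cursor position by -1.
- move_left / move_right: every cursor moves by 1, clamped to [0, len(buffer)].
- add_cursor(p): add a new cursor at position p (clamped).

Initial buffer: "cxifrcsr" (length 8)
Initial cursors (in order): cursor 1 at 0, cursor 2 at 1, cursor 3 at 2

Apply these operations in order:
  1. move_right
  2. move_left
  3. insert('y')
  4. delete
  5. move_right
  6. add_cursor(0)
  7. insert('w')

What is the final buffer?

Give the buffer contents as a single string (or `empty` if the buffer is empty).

Answer: wcwxwiwfrcsr

Derivation:
After op 1 (move_right): buffer="cxifrcsr" (len 8), cursors c1@1 c2@2 c3@3, authorship ........
After op 2 (move_left): buffer="cxifrcsr" (len 8), cursors c1@0 c2@1 c3@2, authorship ........
After op 3 (insert('y')): buffer="ycyxyifrcsr" (len 11), cursors c1@1 c2@3 c3@5, authorship 1.2.3......
After op 4 (delete): buffer="cxifrcsr" (len 8), cursors c1@0 c2@1 c3@2, authorship ........
After op 5 (move_right): buffer="cxifrcsr" (len 8), cursors c1@1 c2@2 c3@3, authorship ........
After op 6 (add_cursor(0)): buffer="cxifrcsr" (len 8), cursors c4@0 c1@1 c2@2 c3@3, authorship ........
After op 7 (insert('w')): buffer="wcwxwiwfrcsr" (len 12), cursors c4@1 c1@3 c2@5 c3@7, authorship 4.1.2.3.....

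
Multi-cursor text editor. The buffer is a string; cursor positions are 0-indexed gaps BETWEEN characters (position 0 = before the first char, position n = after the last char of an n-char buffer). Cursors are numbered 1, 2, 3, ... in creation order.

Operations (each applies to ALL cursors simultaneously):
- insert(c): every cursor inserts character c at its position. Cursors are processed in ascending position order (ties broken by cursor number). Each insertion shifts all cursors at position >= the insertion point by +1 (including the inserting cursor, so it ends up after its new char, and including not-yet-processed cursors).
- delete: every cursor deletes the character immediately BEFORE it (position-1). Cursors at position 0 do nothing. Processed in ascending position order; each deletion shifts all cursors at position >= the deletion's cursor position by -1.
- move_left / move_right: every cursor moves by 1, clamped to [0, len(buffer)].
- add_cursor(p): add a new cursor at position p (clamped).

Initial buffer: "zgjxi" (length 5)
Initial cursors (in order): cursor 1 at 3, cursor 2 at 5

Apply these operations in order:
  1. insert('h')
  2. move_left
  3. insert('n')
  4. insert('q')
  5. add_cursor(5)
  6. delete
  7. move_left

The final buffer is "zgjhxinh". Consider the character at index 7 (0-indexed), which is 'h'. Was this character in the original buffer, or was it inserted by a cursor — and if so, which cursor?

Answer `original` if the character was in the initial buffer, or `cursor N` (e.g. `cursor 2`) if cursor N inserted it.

After op 1 (insert('h')): buffer="zgjhxih" (len 7), cursors c1@4 c2@7, authorship ...1..2
After op 2 (move_left): buffer="zgjhxih" (len 7), cursors c1@3 c2@6, authorship ...1..2
After op 3 (insert('n')): buffer="zgjnhxinh" (len 9), cursors c1@4 c2@8, authorship ...11..22
After op 4 (insert('q')): buffer="zgjnqhxinqh" (len 11), cursors c1@5 c2@10, authorship ...111..222
After op 5 (add_cursor(5)): buffer="zgjnqhxinqh" (len 11), cursors c1@5 c3@5 c2@10, authorship ...111..222
After op 6 (delete): buffer="zgjhxinh" (len 8), cursors c1@3 c3@3 c2@7, authorship ...1..22
After op 7 (move_left): buffer="zgjhxinh" (len 8), cursors c1@2 c3@2 c2@6, authorship ...1..22
Authorship (.=original, N=cursor N): . . . 1 . . 2 2
Index 7: author = 2

Answer: cursor 2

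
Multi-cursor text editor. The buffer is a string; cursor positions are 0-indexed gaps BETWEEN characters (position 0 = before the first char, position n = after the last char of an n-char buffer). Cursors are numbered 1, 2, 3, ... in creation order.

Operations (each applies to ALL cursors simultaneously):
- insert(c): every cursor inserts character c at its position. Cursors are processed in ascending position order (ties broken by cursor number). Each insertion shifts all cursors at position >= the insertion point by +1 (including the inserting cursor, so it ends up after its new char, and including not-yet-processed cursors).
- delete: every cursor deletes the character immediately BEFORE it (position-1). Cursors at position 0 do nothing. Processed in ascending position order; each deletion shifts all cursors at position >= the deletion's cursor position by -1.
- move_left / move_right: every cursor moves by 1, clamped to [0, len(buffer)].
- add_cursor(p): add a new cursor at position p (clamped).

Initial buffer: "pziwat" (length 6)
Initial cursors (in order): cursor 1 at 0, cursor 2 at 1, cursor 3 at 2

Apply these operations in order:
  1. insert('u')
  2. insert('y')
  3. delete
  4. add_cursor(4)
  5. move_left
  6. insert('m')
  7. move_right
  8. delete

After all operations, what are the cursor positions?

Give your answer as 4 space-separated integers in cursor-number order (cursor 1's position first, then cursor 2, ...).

After op 1 (insert('u')): buffer="upuzuiwat" (len 9), cursors c1@1 c2@3 c3@5, authorship 1.2.3....
After op 2 (insert('y')): buffer="uypuyzuyiwat" (len 12), cursors c1@2 c2@5 c3@8, authorship 11.22.33....
After op 3 (delete): buffer="upuzuiwat" (len 9), cursors c1@1 c2@3 c3@5, authorship 1.2.3....
After op 4 (add_cursor(4)): buffer="upuzuiwat" (len 9), cursors c1@1 c2@3 c4@4 c3@5, authorship 1.2.3....
After op 5 (move_left): buffer="upuzuiwat" (len 9), cursors c1@0 c2@2 c4@3 c3@4, authorship 1.2.3....
After op 6 (insert('m')): buffer="mupmumzmuiwat" (len 13), cursors c1@1 c2@4 c4@6 c3@8, authorship 11.224.33....
After op 7 (move_right): buffer="mupmumzmuiwat" (len 13), cursors c1@2 c2@5 c4@7 c3@9, authorship 11.224.33....
After op 8 (delete): buffer="mpmmmiwat" (len 9), cursors c1@1 c2@3 c4@4 c3@5, authorship 1.243....

Answer: 1 3 5 4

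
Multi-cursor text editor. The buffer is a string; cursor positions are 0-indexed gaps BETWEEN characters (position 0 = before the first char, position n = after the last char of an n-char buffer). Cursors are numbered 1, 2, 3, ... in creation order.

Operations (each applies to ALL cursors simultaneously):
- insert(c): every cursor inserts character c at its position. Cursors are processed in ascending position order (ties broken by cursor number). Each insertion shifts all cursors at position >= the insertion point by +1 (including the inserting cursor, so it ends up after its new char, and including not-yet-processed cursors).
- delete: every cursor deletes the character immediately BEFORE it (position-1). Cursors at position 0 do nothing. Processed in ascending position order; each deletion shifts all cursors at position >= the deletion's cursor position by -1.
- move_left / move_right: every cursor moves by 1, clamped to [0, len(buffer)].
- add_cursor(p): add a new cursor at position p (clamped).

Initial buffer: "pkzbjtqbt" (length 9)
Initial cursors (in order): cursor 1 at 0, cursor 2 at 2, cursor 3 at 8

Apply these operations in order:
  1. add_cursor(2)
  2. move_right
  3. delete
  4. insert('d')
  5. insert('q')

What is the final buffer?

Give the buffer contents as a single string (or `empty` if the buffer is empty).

After op 1 (add_cursor(2)): buffer="pkzbjtqbt" (len 9), cursors c1@0 c2@2 c4@2 c3@8, authorship .........
After op 2 (move_right): buffer="pkzbjtqbt" (len 9), cursors c1@1 c2@3 c4@3 c3@9, authorship .........
After op 3 (delete): buffer="bjtqb" (len 5), cursors c1@0 c2@0 c4@0 c3@5, authorship .....
After op 4 (insert('d')): buffer="dddbjtqbd" (len 9), cursors c1@3 c2@3 c4@3 c3@9, authorship 124.....3
After op 5 (insert('q')): buffer="dddqqqbjtqbdq" (len 13), cursors c1@6 c2@6 c4@6 c3@13, authorship 124124.....33

Answer: dddqqqbjtqbdq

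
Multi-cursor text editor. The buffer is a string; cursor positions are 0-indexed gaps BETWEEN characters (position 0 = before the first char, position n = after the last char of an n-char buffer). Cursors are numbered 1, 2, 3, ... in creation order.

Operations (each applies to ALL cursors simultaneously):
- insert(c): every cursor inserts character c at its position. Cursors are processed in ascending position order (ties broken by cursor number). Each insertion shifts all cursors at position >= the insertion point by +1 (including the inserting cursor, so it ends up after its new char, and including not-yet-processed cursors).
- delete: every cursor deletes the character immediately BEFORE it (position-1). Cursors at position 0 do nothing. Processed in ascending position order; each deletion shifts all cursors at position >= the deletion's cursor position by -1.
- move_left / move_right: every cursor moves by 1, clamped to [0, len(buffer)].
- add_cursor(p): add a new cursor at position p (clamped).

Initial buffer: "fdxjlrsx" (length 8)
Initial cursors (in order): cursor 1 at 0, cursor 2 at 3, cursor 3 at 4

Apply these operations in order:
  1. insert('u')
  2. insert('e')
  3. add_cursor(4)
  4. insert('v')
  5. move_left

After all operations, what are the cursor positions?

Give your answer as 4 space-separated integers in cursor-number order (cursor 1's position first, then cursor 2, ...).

Answer: 2 9 13 5

Derivation:
After op 1 (insert('u')): buffer="ufdxujulrsx" (len 11), cursors c1@1 c2@5 c3@7, authorship 1...2.3....
After op 2 (insert('e')): buffer="uefdxuejuelrsx" (len 14), cursors c1@2 c2@7 c3@10, authorship 11...22.33....
After op 3 (add_cursor(4)): buffer="uefdxuejuelrsx" (len 14), cursors c1@2 c4@4 c2@7 c3@10, authorship 11...22.33....
After op 4 (insert('v')): buffer="uevfdvxuevjuevlrsx" (len 18), cursors c1@3 c4@6 c2@10 c3@14, authorship 111..4.222.333....
After op 5 (move_left): buffer="uevfdvxuevjuevlrsx" (len 18), cursors c1@2 c4@5 c2@9 c3@13, authorship 111..4.222.333....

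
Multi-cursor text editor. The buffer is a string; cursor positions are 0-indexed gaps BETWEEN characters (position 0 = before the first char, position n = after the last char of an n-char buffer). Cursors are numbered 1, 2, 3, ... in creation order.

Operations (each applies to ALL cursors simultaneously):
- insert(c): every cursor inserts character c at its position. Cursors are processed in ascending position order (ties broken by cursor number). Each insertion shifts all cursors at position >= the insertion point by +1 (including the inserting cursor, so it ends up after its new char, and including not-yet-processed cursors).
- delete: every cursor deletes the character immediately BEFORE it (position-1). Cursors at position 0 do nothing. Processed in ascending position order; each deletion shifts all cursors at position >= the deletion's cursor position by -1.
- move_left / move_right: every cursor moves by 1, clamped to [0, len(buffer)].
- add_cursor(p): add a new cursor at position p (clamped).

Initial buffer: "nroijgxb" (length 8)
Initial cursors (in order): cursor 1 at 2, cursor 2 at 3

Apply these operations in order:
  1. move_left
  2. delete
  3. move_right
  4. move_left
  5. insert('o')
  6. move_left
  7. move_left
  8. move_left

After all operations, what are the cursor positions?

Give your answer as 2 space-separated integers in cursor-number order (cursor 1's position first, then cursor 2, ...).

After op 1 (move_left): buffer="nroijgxb" (len 8), cursors c1@1 c2@2, authorship ........
After op 2 (delete): buffer="oijgxb" (len 6), cursors c1@0 c2@0, authorship ......
After op 3 (move_right): buffer="oijgxb" (len 6), cursors c1@1 c2@1, authorship ......
After op 4 (move_left): buffer="oijgxb" (len 6), cursors c1@0 c2@0, authorship ......
After op 5 (insert('o')): buffer="oooijgxb" (len 8), cursors c1@2 c2@2, authorship 12......
After op 6 (move_left): buffer="oooijgxb" (len 8), cursors c1@1 c2@1, authorship 12......
After op 7 (move_left): buffer="oooijgxb" (len 8), cursors c1@0 c2@0, authorship 12......
After op 8 (move_left): buffer="oooijgxb" (len 8), cursors c1@0 c2@0, authorship 12......

Answer: 0 0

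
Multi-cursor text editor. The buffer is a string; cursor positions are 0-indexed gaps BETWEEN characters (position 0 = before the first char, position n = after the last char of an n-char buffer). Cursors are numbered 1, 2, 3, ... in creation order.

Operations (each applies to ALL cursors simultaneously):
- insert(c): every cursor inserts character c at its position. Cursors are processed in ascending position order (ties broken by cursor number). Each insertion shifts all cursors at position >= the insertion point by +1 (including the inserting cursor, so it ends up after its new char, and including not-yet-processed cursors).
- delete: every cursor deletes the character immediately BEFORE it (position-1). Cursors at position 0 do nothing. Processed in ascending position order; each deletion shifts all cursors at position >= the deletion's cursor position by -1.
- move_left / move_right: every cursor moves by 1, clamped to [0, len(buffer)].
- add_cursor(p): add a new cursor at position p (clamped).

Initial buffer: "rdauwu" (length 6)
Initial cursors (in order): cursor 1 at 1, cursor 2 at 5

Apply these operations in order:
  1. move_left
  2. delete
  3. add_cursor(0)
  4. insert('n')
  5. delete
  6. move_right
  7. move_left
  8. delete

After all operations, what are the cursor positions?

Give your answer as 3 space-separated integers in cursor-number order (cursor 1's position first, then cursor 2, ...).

After op 1 (move_left): buffer="rdauwu" (len 6), cursors c1@0 c2@4, authorship ......
After op 2 (delete): buffer="rdawu" (len 5), cursors c1@0 c2@3, authorship .....
After op 3 (add_cursor(0)): buffer="rdawu" (len 5), cursors c1@0 c3@0 c2@3, authorship .....
After op 4 (insert('n')): buffer="nnrdanwu" (len 8), cursors c1@2 c3@2 c2@6, authorship 13...2..
After op 5 (delete): buffer="rdawu" (len 5), cursors c1@0 c3@0 c2@3, authorship .....
After op 6 (move_right): buffer="rdawu" (len 5), cursors c1@1 c3@1 c2@4, authorship .....
After op 7 (move_left): buffer="rdawu" (len 5), cursors c1@0 c3@0 c2@3, authorship .....
After op 8 (delete): buffer="rdwu" (len 4), cursors c1@0 c3@0 c2@2, authorship ....

Answer: 0 2 0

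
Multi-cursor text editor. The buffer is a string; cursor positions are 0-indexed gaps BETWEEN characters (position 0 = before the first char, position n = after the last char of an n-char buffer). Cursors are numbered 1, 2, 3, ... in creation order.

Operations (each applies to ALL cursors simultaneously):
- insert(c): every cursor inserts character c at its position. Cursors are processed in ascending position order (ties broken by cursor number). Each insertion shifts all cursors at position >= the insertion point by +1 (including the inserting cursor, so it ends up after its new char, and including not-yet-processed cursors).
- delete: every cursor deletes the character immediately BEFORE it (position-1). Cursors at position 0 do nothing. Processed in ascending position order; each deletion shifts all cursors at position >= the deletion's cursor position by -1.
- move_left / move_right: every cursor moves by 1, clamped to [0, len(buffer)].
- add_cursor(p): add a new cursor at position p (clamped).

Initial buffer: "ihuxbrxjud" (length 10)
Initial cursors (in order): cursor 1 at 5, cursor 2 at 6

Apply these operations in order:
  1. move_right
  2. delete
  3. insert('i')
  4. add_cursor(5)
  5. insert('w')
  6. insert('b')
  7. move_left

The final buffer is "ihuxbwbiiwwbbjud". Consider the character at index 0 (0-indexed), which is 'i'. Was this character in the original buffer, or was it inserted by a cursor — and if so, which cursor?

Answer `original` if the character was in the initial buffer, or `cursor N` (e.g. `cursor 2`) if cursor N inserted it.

Answer: original

Derivation:
After op 1 (move_right): buffer="ihuxbrxjud" (len 10), cursors c1@6 c2@7, authorship ..........
After op 2 (delete): buffer="ihuxbjud" (len 8), cursors c1@5 c2@5, authorship ........
After op 3 (insert('i')): buffer="ihuxbiijud" (len 10), cursors c1@7 c2@7, authorship .....12...
After op 4 (add_cursor(5)): buffer="ihuxbiijud" (len 10), cursors c3@5 c1@7 c2@7, authorship .....12...
After op 5 (insert('w')): buffer="ihuxbwiiwwjud" (len 13), cursors c3@6 c1@10 c2@10, authorship .....31212...
After op 6 (insert('b')): buffer="ihuxbwbiiwwbbjud" (len 16), cursors c3@7 c1@13 c2@13, authorship .....33121212...
After op 7 (move_left): buffer="ihuxbwbiiwwbbjud" (len 16), cursors c3@6 c1@12 c2@12, authorship .....33121212...
Authorship (.=original, N=cursor N): . . . . . 3 3 1 2 1 2 1 2 . . .
Index 0: author = original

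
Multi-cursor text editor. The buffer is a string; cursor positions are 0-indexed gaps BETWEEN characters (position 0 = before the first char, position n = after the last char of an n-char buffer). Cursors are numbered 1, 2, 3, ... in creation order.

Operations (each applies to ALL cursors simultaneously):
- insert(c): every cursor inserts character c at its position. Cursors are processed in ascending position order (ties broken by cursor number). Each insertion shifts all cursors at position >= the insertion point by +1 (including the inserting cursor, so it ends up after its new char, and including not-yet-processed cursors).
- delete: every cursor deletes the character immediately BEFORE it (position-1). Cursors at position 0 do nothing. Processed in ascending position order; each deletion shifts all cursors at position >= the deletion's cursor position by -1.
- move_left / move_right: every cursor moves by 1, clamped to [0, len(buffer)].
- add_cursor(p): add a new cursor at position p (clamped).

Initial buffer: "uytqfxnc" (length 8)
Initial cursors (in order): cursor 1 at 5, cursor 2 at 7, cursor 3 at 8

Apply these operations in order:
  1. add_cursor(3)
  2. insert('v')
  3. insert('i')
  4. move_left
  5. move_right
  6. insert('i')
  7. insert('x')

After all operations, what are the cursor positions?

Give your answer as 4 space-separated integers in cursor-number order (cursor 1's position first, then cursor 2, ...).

Answer: 13 19 24 7

Derivation:
After op 1 (add_cursor(3)): buffer="uytqfxnc" (len 8), cursors c4@3 c1@5 c2@7 c3@8, authorship ........
After op 2 (insert('v')): buffer="uytvqfvxnvcv" (len 12), cursors c4@4 c1@7 c2@10 c3@12, authorship ...4..1..2.3
After op 3 (insert('i')): buffer="uytviqfvixnvicvi" (len 16), cursors c4@5 c1@9 c2@13 c3@16, authorship ...44..11..22.33
After op 4 (move_left): buffer="uytviqfvixnvicvi" (len 16), cursors c4@4 c1@8 c2@12 c3@15, authorship ...44..11..22.33
After op 5 (move_right): buffer="uytviqfvixnvicvi" (len 16), cursors c4@5 c1@9 c2@13 c3@16, authorship ...44..11..22.33
After op 6 (insert('i')): buffer="uytviiqfviixnviicvii" (len 20), cursors c4@6 c1@11 c2@16 c3@20, authorship ...444..111..222.333
After op 7 (insert('x')): buffer="uytviixqfviixxnviixcviix" (len 24), cursors c4@7 c1@13 c2@19 c3@24, authorship ...4444..1111..2222.3333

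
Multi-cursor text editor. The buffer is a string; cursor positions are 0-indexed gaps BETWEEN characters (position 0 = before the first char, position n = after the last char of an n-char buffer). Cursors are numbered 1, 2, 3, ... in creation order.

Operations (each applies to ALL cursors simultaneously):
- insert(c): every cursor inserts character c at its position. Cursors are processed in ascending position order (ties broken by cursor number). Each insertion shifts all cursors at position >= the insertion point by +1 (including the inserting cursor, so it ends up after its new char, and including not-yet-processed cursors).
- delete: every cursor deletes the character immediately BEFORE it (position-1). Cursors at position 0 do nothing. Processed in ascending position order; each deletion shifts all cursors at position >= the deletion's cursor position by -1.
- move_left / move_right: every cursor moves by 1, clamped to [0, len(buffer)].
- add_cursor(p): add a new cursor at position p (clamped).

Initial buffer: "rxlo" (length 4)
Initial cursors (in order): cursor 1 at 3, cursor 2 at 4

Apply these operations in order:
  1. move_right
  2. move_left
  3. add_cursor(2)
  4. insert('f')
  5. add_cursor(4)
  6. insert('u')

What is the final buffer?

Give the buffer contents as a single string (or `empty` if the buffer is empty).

After op 1 (move_right): buffer="rxlo" (len 4), cursors c1@4 c2@4, authorship ....
After op 2 (move_left): buffer="rxlo" (len 4), cursors c1@3 c2@3, authorship ....
After op 3 (add_cursor(2)): buffer="rxlo" (len 4), cursors c3@2 c1@3 c2@3, authorship ....
After op 4 (insert('f')): buffer="rxflffo" (len 7), cursors c3@3 c1@6 c2@6, authorship ..3.12.
After op 5 (add_cursor(4)): buffer="rxflffo" (len 7), cursors c3@3 c4@4 c1@6 c2@6, authorship ..3.12.
After op 6 (insert('u')): buffer="rxfuluffuuo" (len 11), cursors c3@4 c4@6 c1@10 c2@10, authorship ..33.41212.

Answer: rxfuluffuuo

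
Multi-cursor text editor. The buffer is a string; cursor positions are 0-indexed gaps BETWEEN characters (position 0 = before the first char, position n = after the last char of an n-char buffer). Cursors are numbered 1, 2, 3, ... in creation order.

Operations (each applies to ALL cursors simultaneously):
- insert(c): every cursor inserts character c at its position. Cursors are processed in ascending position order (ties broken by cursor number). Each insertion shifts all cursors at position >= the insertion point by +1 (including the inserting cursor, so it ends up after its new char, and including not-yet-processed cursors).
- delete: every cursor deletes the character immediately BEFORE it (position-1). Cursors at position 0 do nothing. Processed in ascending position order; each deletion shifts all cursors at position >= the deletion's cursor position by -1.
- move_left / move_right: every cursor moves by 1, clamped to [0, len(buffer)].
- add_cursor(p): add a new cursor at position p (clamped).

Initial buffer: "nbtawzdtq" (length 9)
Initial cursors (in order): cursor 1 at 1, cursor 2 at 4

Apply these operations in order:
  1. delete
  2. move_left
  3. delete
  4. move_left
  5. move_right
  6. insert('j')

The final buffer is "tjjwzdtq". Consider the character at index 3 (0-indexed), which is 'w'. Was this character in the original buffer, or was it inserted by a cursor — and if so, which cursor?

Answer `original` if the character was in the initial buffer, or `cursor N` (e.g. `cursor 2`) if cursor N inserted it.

After op 1 (delete): buffer="btwzdtq" (len 7), cursors c1@0 c2@2, authorship .......
After op 2 (move_left): buffer="btwzdtq" (len 7), cursors c1@0 c2@1, authorship .......
After op 3 (delete): buffer="twzdtq" (len 6), cursors c1@0 c2@0, authorship ......
After op 4 (move_left): buffer="twzdtq" (len 6), cursors c1@0 c2@0, authorship ......
After op 5 (move_right): buffer="twzdtq" (len 6), cursors c1@1 c2@1, authorship ......
After op 6 (insert('j')): buffer="tjjwzdtq" (len 8), cursors c1@3 c2@3, authorship .12.....
Authorship (.=original, N=cursor N): . 1 2 . . . . .
Index 3: author = original

Answer: original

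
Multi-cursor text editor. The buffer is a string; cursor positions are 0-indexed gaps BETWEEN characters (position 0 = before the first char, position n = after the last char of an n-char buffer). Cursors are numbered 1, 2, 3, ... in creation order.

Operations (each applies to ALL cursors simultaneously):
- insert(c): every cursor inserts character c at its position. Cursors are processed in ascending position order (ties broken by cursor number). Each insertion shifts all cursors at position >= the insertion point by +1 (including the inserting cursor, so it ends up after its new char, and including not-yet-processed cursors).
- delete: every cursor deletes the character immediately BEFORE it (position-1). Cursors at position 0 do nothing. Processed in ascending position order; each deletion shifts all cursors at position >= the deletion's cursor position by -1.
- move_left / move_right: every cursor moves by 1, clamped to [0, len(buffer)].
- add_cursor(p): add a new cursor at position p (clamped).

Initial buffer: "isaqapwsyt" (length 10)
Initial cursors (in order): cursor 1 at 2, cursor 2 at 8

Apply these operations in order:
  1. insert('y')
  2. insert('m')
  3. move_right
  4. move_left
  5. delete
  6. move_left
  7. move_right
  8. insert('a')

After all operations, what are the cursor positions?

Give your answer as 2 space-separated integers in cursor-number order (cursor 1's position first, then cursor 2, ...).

Answer: 4 12

Derivation:
After op 1 (insert('y')): buffer="isyaqapwsyyt" (len 12), cursors c1@3 c2@10, authorship ..1......2..
After op 2 (insert('m')): buffer="isymaqapwsymyt" (len 14), cursors c1@4 c2@12, authorship ..11......22..
After op 3 (move_right): buffer="isymaqapwsymyt" (len 14), cursors c1@5 c2@13, authorship ..11......22..
After op 4 (move_left): buffer="isymaqapwsymyt" (len 14), cursors c1@4 c2@12, authorship ..11......22..
After op 5 (delete): buffer="isyaqapwsyyt" (len 12), cursors c1@3 c2@10, authorship ..1......2..
After op 6 (move_left): buffer="isyaqapwsyyt" (len 12), cursors c1@2 c2@9, authorship ..1......2..
After op 7 (move_right): buffer="isyaqapwsyyt" (len 12), cursors c1@3 c2@10, authorship ..1......2..
After op 8 (insert('a')): buffer="isyaaqapwsyayt" (len 14), cursors c1@4 c2@12, authorship ..11......22..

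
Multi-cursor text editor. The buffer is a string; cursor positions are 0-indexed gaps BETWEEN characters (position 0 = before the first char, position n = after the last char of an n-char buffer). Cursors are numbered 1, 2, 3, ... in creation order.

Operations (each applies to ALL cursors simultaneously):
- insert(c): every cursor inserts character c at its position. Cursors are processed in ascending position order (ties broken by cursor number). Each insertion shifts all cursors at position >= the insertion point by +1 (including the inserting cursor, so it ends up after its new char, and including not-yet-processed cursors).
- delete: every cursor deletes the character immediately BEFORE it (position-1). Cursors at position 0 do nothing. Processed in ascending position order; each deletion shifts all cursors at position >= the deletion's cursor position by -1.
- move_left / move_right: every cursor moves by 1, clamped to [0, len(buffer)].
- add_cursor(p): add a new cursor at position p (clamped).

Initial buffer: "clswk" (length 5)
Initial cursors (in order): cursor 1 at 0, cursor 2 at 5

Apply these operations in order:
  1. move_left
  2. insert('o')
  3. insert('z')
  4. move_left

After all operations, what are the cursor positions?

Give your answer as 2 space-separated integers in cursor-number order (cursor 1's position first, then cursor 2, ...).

After op 1 (move_left): buffer="clswk" (len 5), cursors c1@0 c2@4, authorship .....
After op 2 (insert('o')): buffer="oclswok" (len 7), cursors c1@1 c2@6, authorship 1....2.
After op 3 (insert('z')): buffer="ozclswozk" (len 9), cursors c1@2 c2@8, authorship 11....22.
After op 4 (move_left): buffer="ozclswozk" (len 9), cursors c1@1 c2@7, authorship 11....22.

Answer: 1 7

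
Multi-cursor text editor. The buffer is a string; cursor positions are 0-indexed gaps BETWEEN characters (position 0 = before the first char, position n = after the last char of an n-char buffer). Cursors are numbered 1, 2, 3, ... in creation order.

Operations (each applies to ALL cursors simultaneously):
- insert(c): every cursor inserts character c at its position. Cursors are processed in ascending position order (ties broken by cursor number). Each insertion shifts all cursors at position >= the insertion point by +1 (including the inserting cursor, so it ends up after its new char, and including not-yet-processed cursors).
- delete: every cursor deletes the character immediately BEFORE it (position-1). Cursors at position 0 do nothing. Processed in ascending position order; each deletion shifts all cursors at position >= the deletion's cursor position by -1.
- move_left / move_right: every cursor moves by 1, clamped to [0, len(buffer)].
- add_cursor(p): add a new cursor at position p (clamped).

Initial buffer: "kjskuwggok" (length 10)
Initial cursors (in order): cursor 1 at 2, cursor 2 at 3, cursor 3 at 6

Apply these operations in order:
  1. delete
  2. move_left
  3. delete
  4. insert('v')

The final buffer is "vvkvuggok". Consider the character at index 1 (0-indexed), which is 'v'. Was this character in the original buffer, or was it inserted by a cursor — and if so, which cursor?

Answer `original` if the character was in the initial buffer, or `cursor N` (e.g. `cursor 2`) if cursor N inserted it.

Answer: cursor 2

Derivation:
After op 1 (delete): buffer="kkuggok" (len 7), cursors c1@1 c2@1 c3@3, authorship .......
After op 2 (move_left): buffer="kkuggok" (len 7), cursors c1@0 c2@0 c3@2, authorship .......
After op 3 (delete): buffer="kuggok" (len 6), cursors c1@0 c2@0 c3@1, authorship ......
After op 4 (insert('v')): buffer="vvkvuggok" (len 9), cursors c1@2 c2@2 c3@4, authorship 12.3.....
Authorship (.=original, N=cursor N): 1 2 . 3 . . . . .
Index 1: author = 2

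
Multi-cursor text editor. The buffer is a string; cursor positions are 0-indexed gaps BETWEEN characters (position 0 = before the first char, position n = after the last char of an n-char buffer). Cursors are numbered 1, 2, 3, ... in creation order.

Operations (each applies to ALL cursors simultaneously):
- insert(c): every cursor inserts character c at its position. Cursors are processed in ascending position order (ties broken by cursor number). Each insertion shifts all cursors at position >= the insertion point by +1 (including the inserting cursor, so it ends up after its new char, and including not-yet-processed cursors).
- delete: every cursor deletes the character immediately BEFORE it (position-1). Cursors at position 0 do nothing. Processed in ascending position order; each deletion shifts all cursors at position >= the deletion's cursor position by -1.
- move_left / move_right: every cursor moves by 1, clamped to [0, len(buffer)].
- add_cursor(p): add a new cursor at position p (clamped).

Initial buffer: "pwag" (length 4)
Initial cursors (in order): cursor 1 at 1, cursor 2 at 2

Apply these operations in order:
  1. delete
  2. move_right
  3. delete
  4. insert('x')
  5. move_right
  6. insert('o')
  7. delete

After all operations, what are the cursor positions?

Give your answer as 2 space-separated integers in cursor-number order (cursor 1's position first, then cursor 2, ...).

Answer: 3 3

Derivation:
After op 1 (delete): buffer="ag" (len 2), cursors c1@0 c2@0, authorship ..
After op 2 (move_right): buffer="ag" (len 2), cursors c1@1 c2@1, authorship ..
After op 3 (delete): buffer="g" (len 1), cursors c1@0 c2@0, authorship .
After op 4 (insert('x')): buffer="xxg" (len 3), cursors c1@2 c2@2, authorship 12.
After op 5 (move_right): buffer="xxg" (len 3), cursors c1@3 c2@3, authorship 12.
After op 6 (insert('o')): buffer="xxgoo" (len 5), cursors c1@5 c2@5, authorship 12.12
After op 7 (delete): buffer="xxg" (len 3), cursors c1@3 c2@3, authorship 12.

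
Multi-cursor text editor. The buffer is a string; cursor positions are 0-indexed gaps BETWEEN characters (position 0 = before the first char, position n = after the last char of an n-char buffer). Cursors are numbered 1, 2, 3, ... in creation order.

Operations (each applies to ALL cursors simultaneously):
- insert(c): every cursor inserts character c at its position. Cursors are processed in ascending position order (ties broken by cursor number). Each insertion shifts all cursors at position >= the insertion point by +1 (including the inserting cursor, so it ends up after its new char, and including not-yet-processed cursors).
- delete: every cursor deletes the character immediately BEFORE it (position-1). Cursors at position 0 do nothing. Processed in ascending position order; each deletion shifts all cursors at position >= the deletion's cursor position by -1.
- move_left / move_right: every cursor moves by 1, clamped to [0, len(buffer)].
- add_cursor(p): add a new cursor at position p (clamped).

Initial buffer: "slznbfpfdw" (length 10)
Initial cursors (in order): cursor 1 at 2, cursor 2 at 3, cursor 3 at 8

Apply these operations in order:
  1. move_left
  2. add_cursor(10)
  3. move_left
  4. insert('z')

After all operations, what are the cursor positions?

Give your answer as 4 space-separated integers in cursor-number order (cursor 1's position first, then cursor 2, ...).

Answer: 1 3 9 13

Derivation:
After op 1 (move_left): buffer="slznbfpfdw" (len 10), cursors c1@1 c2@2 c3@7, authorship ..........
After op 2 (add_cursor(10)): buffer="slznbfpfdw" (len 10), cursors c1@1 c2@2 c3@7 c4@10, authorship ..........
After op 3 (move_left): buffer="slznbfpfdw" (len 10), cursors c1@0 c2@1 c3@6 c4@9, authorship ..........
After op 4 (insert('z')): buffer="zszlznbfzpfdzw" (len 14), cursors c1@1 c2@3 c3@9 c4@13, authorship 1.2.....3...4.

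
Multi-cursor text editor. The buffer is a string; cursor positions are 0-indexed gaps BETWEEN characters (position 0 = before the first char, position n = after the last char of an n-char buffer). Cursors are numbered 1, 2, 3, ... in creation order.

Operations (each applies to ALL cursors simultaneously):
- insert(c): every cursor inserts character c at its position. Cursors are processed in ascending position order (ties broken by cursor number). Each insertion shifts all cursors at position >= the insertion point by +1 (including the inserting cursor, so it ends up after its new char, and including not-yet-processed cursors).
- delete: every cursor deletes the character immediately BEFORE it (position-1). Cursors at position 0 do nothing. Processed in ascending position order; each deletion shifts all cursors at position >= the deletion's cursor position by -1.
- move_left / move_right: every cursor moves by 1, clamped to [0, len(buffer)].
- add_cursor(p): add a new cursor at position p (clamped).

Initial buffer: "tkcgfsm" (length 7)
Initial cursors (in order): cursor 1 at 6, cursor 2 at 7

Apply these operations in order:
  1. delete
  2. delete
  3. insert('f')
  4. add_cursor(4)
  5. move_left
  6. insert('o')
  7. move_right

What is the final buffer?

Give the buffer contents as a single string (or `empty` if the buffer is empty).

After op 1 (delete): buffer="tkcgf" (len 5), cursors c1@5 c2@5, authorship .....
After op 2 (delete): buffer="tkc" (len 3), cursors c1@3 c2@3, authorship ...
After op 3 (insert('f')): buffer="tkcff" (len 5), cursors c1@5 c2@5, authorship ...12
After op 4 (add_cursor(4)): buffer="tkcff" (len 5), cursors c3@4 c1@5 c2@5, authorship ...12
After op 5 (move_left): buffer="tkcff" (len 5), cursors c3@3 c1@4 c2@4, authorship ...12
After op 6 (insert('o')): buffer="tkcofoof" (len 8), cursors c3@4 c1@7 c2@7, authorship ...31122
After op 7 (move_right): buffer="tkcofoof" (len 8), cursors c3@5 c1@8 c2@8, authorship ...31122

Answer: tkcofoof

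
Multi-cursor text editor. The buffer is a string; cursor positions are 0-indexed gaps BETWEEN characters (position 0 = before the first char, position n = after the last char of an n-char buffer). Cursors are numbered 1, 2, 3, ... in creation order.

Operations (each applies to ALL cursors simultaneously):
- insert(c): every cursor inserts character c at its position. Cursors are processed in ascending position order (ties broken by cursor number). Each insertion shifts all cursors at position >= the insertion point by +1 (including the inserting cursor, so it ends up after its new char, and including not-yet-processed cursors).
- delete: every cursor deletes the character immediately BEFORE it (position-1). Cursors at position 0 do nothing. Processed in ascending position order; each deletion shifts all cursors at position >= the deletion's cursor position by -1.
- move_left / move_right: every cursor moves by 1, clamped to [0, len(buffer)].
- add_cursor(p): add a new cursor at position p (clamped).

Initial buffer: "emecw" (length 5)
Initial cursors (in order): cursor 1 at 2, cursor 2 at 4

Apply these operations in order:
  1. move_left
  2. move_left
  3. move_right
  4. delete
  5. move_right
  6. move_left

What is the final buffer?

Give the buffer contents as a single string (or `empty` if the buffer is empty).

After op 1 (move_left): buffer="emecw" (len 5), cursors c1@1 c2@3, authorship .....
After op 2 (move_left): buffer="emecw" (len 5), cursors c1@0 c2@2, authorship .....
After op 3 (move_right): buffer="emecw" (len 5), cursors c1@1 c2@3, authorship .....
After op 4 (delete): buffer="mcw" (len 3), cursors c1@0 c2@1, authorship ...
After op 5 (move_right): buffer="mcw" (len 3), cursors c1@1 c2@2, authorship ...
After op 6 (move_left): buffer="mcw" (len 3), cursors c1@0 c2@1, authorship ...

Answer: mcw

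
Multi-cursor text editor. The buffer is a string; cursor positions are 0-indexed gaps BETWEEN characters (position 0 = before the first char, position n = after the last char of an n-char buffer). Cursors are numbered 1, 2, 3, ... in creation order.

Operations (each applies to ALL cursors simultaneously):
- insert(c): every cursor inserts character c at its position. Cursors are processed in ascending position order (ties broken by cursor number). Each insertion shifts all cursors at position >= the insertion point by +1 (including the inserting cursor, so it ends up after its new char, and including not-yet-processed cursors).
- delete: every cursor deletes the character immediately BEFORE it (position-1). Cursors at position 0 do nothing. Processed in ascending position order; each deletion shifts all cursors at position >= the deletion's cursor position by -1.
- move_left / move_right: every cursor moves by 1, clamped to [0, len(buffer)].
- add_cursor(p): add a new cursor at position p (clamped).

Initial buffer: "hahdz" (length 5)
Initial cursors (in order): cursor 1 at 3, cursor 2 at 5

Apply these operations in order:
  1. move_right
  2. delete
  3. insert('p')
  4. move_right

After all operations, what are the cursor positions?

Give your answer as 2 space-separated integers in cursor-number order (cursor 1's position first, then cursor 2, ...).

Answer: 5 5

Derivation:
After op 1 (move_right): buffer="hahdz" (len 5), cursors c1@4 c2@5, authorship .....
After op 2 (delete): buffer="hah" (len 3), cursors c1@3 c2@3, authorship ...
After op 3 (insert('p')): buffer="hahpp" (len 5), cursors c1@5 c2@5, authorship ...12
After op 4 (move_right): buffer="hahpp" (len 5), cursors c1@5 c2@5, authorship ...12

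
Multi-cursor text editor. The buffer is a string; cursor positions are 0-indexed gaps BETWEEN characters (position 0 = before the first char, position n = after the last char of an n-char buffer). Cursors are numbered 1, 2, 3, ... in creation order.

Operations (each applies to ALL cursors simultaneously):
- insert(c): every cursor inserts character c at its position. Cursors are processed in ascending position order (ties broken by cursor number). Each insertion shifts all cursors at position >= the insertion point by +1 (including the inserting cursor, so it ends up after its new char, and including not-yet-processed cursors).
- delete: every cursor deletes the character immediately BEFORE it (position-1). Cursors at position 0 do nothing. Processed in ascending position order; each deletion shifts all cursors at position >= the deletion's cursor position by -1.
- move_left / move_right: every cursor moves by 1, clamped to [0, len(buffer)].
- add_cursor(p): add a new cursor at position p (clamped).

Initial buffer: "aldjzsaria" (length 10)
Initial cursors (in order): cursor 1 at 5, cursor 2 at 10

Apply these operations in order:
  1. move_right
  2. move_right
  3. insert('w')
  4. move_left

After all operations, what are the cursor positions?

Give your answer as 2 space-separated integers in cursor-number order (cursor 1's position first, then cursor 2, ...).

After op 1 (move_right): buffer="aldjzsaria" (len 10), cursors c1@6 c2@10, authorship ..........
After op 2 (move_right): buffer="aldjzsaria" (len 10), cursors c1@7 c2@10, authorship ..........
After op 3 (insert('w')): buffer="aldjzsawriaw" (len 12), cursors c1@8 c2@12, authorship .......1...2
After op 4 (move_left): buffer="aldjzsawriaw" (len 12), cursors c1@7 c2@11, authorship .......1...2

Answer: 7 11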